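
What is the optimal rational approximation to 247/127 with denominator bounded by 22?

Expand x = 247/127 as a continued fraction with the Euclidean algorithm:
  247 = 1*127 + 120, so a_0 = 1.
  127 = 1*120 + 7, so a_1 = 1.
  120 = 17*7 + 1, so a_2 = 17.
  7 = 7*1 + 0, so a_3 = 7.
so x = [1; 1, 17, 7].
Convergents (p_i = a_i*p_{i-1} + p_{i-2}, q_i = a_i*q_{i-1} + q_{i-2} with p_{-2}=0, p_{-1}=1, q_{-2}=1, q_{-1}=0), until the denominator exceeds 22:
  i=0: a_0=1, p_0 = 1*1 + 0 = 1, q_0 = 1*0 + 1 = 1.
  i=1: a_1=1, p_1 = 1*1 + 1 = 2, q_1 = 1*1 + 0 = 1.
  i=2: a_2=17, p_2 = 17*2 + 1 = 35, q_2 = 17*1 + 1 = 18.
  i=3: a_3=7, p_3 = 7*35 + 2 = 247, q_3 = 7*18 + 1 = 127.
q_3 = 127 > 22, so the last convergent with denominator <= 22 is p_2/q_2 = 35/18.
The closest fraction with denominator <= 22 is either p_2/q_2 or the intermediate fraction (k*p_2 + p_1)/(k*q_2 + q_1) with the largest k >= 1 whose denominator stays <= 22; these approach x as k grows, and every other convergent or intermediate fraction in range is farther away.
Largest k: floor((22 - q_1)/q_2) = floor((22 - 1)/18) = 1.
That gives (1*35 + 2)/(1*18 + 1) = 37/19.
Compare the errors: |x - 35/18| = |247*18 - 35*127|/(127*18) = 1/2286, and |x - 37/19| = |247*19 - 37*127|/(127*19) = 6/2413.
Cross-multiplying, 1*2413 = 2413 < 13716 = 6*2286, so 1/2286 is smaller: the convergent 35/18 is closer to x than 37/19.

35/18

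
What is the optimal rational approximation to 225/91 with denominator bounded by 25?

Expand x = 225/91 as a continued fraction with the Euclidean algorithm:
  225 = 2*91 + 43, so a_0 = 2.
  91 = 2*43 + 5, so a_1 = 2.
  43 = 8*5 + 3, so a_2 = 8.
  5 = 1*3 + 2, so a_3 = 1.
  3 = 1*2 + 1, so a_4 = 1.
  2 = 2*1 + 0, so a_5 = 2.
so x = [2; 2, 8, 1, 1, 2].
Convergents (p_i = a_i*p_{i-1} + p_{i-2}, q_i = a_i*q_{i-1} + q_{i-2} with p_{-2}=0, p_{-1}=1, q_{-2}=1, q_{-1}=0), until the denominator exceeds 25:
  i=0: a_0=2, p_0 = 2*1 + 0 = 2, q_0 = 2*0 + 1 = 1.
  i=1: a_1=2, p_1 = 2*2 + 1 = 5, q_1 = 2*1 + 0 = 2.
  i=2: a_2=8, p_2 = 8*5 + 2 = 42, q_2 = 8*2 + 1 = 17.
  i=3: a_3=1, p_3 = 1*42 + 5 = 47, q_3 = 1*17 + 2 = 19.
  i=4: a_4=1, p_4 = 1*47 + 42 = 89, q_4 = 1*19 + 17 = 36.
q_4 = 36 > 25, so the last convergent with denominator <= 25 is p_3/q_3 = 47/19.
The closest fraction with denominator <= 25 is either p_3/q_3 or the intermediate fraction (k*p_3 + p_2)/(k*q_3 + q_2) with the largest k >= 1 whose denominator stays <= 25; these approach x as k grows, and every other convergent or intermediate fraction in range is farther away.
Largest k: floor((25 - q_2)/q_3) = floor((25 - 17)/19) = 0.
Since k = 0, no intermediate fraction beyond p_3/q_3 has denominator <= 25, so the convergent 47/19 is the closest (its error is |225*19 - 47*91|/(91*19) = 2/1729).

47/19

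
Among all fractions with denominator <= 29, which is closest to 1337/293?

73/16

Expand x = 1337/293 as a continued fraction with the Euclidean algorithm:
  1337 = 4*293 + 165, so a_0 = 4.
  293 = 1*165 + 128, so a_1 = 1.
  165 = 1*128 + 37, so a_2 = 1.
  128 = 3*37 + 17, so a_3 = 3.
  37 = 2*17 + 3, so a_4 = 2.
  17 = 5*3 + 2, so a_5 = 5.
  3 = 1*2 + 1, so a_6 = 1.
  2 = 2*1 + 0, so a_7 = 2.
so x = [4; 1, 1, 3, 2, 5, 1, 2].
Convergents (p_i = a_i*p_{i-1} + p_{i-2}, q_i = a_i*q_{i-1} + q_{i-2} with p_{-2}=0, p_{-1}=1, q_{-2}=1, q_{-1}=0), until the denominator exceeds 29:
  i=0: a_0=4, p_0 = 4*1 + 0 = 4, q_0 = 4*0 + 1 = 1.
  i=1: a_1=1, p_1 = 1*4 + 1 = 5, q_1 = 1*1 + 0 = 1.
  i=2: a_2=1, p_2 = 1*5 + 4 = 9, q_2 = 1*1 + 1 = 2.
  i=3: a_3=3, p_3 = 3*9 + 5 = 32, q_3 = 3*2 + 1 = 7.
  i=4: a_4=2, p_4 = 2*32 + 9 = 73, q_4 = 2*7 + 2 = 16.
  i=5: a_5=5, p_5 = 5*73 + 32 = 397, q_5 = 5*16 + 7 = 87.
q_5 = 87 > 29, so the last convergent with denominator <= 29 is p_4/q_4 = 73/16.
The closest fraction with denominator <= 29 is either p_4/q_4 or the intermediate fraction (k*p_4 + p_3)/(k*q_4 + q_3) with the largest k >= 1 whose denominator stays <= 29; these approach x as k grows, and every other convergent or intermediate fraction in range is farther away.
Largest k: floor((29 - q_3)/q_4) = floor((29 - 7)/16) = 1.
That gives (1*73 + 32)/(1*16 + 7) = 105/23.
Compare the errors: |x - 73/16| = |1337*16 - 73*293|/(293*16) = 3/4688, and |x - 105/23| = |1337*23 - 105*293|/(293*23) = 14/6739.
Cross-multiplying, 3*6739 = 20217 < 65632 = 14*4688, so 3/4688 is smaller: the convergent 73/16 is closer to x than 105/23.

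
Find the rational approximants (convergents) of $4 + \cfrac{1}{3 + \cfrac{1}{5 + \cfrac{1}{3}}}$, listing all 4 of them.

Using the convergent recurrence p_i = a_i*p_{i-1} + p_{i-2}, q_i = a_i*q_{i-1} + q_{i-2} with p_{-2}=0, p_{-1}=1, q_{-2}=1, q_{-1}=0:
  i=0: a_0=4, p_0 = 4*1 + 0 = 4, q_0 = 4*0 + 1 = 1.
  i=1: a_1=3, p_1 = 3*4 + 1 = 13, q_1 = 3*1 + 0 = 3.
  i=2: a_2=5, p_2 = 5*13 + 4 = 69, q_2 = 5*3 + 1 = 16.
  i=3: a_3=3, p_3 = 3*69 + 13 = 220, q_3 = 3*16 + 3 = 51.

4/1, 13/3, 69/16, 220/51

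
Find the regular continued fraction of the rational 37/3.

Run the Euclidean algorithm on 37 and 3; the successive quotients are the partial quotients a_0, a_1, ... (each step inverts the fractional part left over by the previous one):
  37 = 12*3 + 1, so a_0 = 12.
  3 = 3*1 + 0, so a_1 = 3.
The remainder reaches 0 after 2 divisions, so the expansion has 2 partial quotients, read off in order.

[12; 3]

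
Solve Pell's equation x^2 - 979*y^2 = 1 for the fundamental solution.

First expand sqrt(979) as a continued fraction. With x_i = (sqrt(979) + m_i)/d_i and (m_0, d_0) = (0, 1): a_0 = floor(sqrt(979)) = 31, since 31^2 = 961 <= 979 < 1024 = 32^2.
Iterate m_{i+1} = d_i*a_i - m_i, d_{i+1} = (979 - m_{i+1}^2)/d_i, a_{i+1} = floor((a_0 + m_{i+1})/d_{i+1}):
  m_1 = 1*31 - 0 = 31, d_1 = (979 - 31^2)/1 = 18/1 = 18, a_1 = floor((31 + 31)/18) = 3.
  m_2 = 18*3 - 31 = 23, d_2 = (979 - 23^2)/18 = 450/18 = 25, a_2 = floor((31 + 23)/25) = 2.
  m_3 = 25*2 - 23 = 27, d_3 = (979 - 27^2)/25 = 250/25 = 10, a_3 = floor((31 + 27)/10) = 5.
  m_4 = 10*5 - 27 = 23, d_4 = (979 - 23^2)/10 = 450/10 = 45, a_4 = floor((31 + 23)/45) = 1.
  m_5 = 45*1 - 23 = 22, d_5 = (979 - 22^2)/45 = 495/45 = 11, a_5 = floor((31 + 22)/11) = 4.
  m_6 = 11*4 - 22 = 22, d_6 = (979 - 22^2)/11 = 495/11 = 45, a_6 = floor((31 + 22)/45) = 1.
  m_7 = 45*1 - 22 = 23, d_7 = (979 - 23^2)/45 = 450/45 = 10, a_7 = floor((31 + 23)/10) = 5.
  m_8 = 10*5 - 23 = 27, d_8 = (979 - 27^2)/10 = 250/10 = 25, a_8 = floor((31 + 27)/25) = 2.
  m_9 = 25*2 - 27 = 23, d_9 = (979 - 23^2)/25 = 450/25 = 18, a_9 = floor((31 + 23)/18) = 3.
  m_10 = 18*3 - 23 = 31, d_10 = (979 - 31^2)/18 = 18/18 = 1, a_10 = floor((31 + 31)/1) = 62.
  m_11 = 1*62 - 31 = 31, d_11 = (979 - 31^2)/1 = 18/1 = 18: (m_11, d_11) = (m_1, d_1) = (31, 18), so from here the quotients repeat a_1, ..., a_10; the period length is 10.
So sqrt(979) = [31; (3, 2, 5, 1, 4, 1, 5, 2, 3, 62)] with period length k = 10.
k is even, so the fundamental solution of x^2 - 979y^2 = 1 is (p_{k-1}, q_{k-1}) = (p_9, q_9); compute convergents through index 9.
Convergents (p_i = a_i*p_{i-1} + p_{i-2}, q_i = a_i*q_{i-1} + q_{i-2} with p_{-2}=0, p_{-1}=1, q_{-2}=1, q_{-1}=0):
  i=0: a_0=31, p_0 = 31*1 + 0 = 31, q_0 = 31*0 + 1 = 1.
  i=1: a_1=3, p_1 = 3*31 + 1 = 94, q_1 = 3*1 + 0 = 3.
  i=2: a_2=2, p_2 = 2*94 + 31 = 219, q_2 = 2*3 + 1 = 7.
  i=3: a_3=5, p_3 = 5*219 + 94 = 1189, q_3 = 5*7 + 3 = 38.
  i=4: a_4=1, p_4 = 1*1189 + 219 = 1408, q_4 = 1*38 + 7 = 45.
  i=5: a_5=4, p_5 = 4*1408 + 1189 = 6821, q_5 = 4*45 + 38 = 218.
  i=6: a_6=1, p_6 = 1*6821 + 1408 = 8229, q_6 = 1*218 + 45 = 263.
  i=7: a_7=5, p_7 = 5*8229 + 6821 = 47966, q_7 = 5*263 + 218 = 1533.
  i=8: a_8=2, p_8 = 2*47966 + 8229 = 104161, q_8 = 2*1533 + 263 = 3329.
  i=9: a_9=3, p_9 = 3*104161 + 47966 = 360449, q_9 = 3*3329 + 1533 = 11520.
Check: 360449^2 - 979*11520^2 = 129923481601 - 129923481600 = 1, so (x, y) = (360449, 11520) solves the equation, and by the theorem it is the least positive solution.

(x, y) = (360449, 11520)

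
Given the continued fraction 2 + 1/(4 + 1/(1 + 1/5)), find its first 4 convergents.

2/1, 9/4, 11/5, 64/29

Using the convergent recurrence p_i = a_i*p_{i-1} + p_{i-2}, q_i = a_i*q_{i-1} + q_{i-2} with p_{-2}=0, p_{-1}=1, q_{-2}=1, q_{-1}=0:
  i=0: a_0=2, p_0 = 2*1 + 0 = 2, q_0 = 2*0 + 1 = 1.
  i=1: a_1=4, p_1 = 4*2 + 1 = 9, q_1 = 4*1 + 0 = 4.
  i=2: a_2=1, p_2 = 1*9 + 2 = 11, q_2 = 1*4 + 1 = 5.
  i=3: a_3=5, p_3 = 5*11 + 9 = 64, q_3 = 5*5 + 4 = 29.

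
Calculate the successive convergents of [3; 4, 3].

3/1, 13/4, 42/13

Using the convergent recurrence p_i = a_i*p_{i-1} + p_{i-2}, q_i = a_i*q_{i-1} + q_{i-2} with p_{-2}=0, p_{-1}=1, q_{-2}=1, q_{-1}=0:
  i=0: a_0=3, p_0 = 3*1 + 0 = 3, q_0 = 3*0 + 1 = 1.
  i=1: a_1=4, p_1 = 4*3 + 1 = 13, q_1 = 4*1 + 0 = 4.
  i=2: a_2=3, p_2 = 3*13 + 3 = 42, q_2 = 3*4 + 1 = 13.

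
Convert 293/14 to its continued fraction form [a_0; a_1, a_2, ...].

[20; 1, 13]

Run the Euclidean algorithm on 293 and 14; the successive quotients are the partial quotients a_0, a_1, ... (each step inverts the fractional part left over by the previous one):
  293 = 20*14 + 13, so a_0 = 20.
  14 = 1*13 + 1, so a_1 = 1.
  13 = 13*1 + 0, so a_2 = 13.
The remainder reaches 0 after 3 divisions, so the expansion has 3 partial quotients, read off in order.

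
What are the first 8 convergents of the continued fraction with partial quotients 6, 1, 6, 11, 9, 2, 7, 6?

6/1, 7/1, 48/7, 535/78, 4863/709, 10261/1496, 76690/11181, 470401/68582

Using the convergent recurrence p_i = a_i*p_{i-1} + p_{i-2}, q_i = a_i*q_{i-1} + q_{i-2} with p_{-2}=0, p_{-1}=1, q_{-2}=1, q_{-1}=0:
  i=0: a_0=6, p_0 = 6*1 + 0 = 6, q_0 = 6*0 + 1 = 1.
  i=1: a_1=1, p_1 = 1*6 + 1 = 7, q_1 = 1*1 + 0 = 1.
  i=2: a_2=6, p_2 = 6*7 + 6 = 48, q_2 = 6*1 + 1 = 7.
  i=3: a_3=11, p_3 = 11*48 + 7 = 535, q_3 = 11*7 + 1 = 78.
  i=4: a_4=9, p_4 = 9*535 + 48 = 4863, q_4 = 9*78 + 7 = 709.
  i=5: a_5=2, p_5 = 2*4863 + 535 = 10261, q_5 = 2*709 + 78 = 1496.
  i=6: a_6=7, p_6 = 7*10261 + 4863 = 76690, q_6 = 7*1496 + 709 = 11181.
  i=7: a_7=6, p_7 = 6*76690 + 10261 = 470401, q_7 = 6*11181 + 1496 = 68582.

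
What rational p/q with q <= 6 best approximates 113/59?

11/6

Expand x = 113/59 as a continued fraction with the Euclidean algorithm:
  113 = 1*59 + 54, so a_0 = 1.
  59 = 1*54 + 5, so a_1 = 1.
  54 = 10*5 + 4, so a_2 = 10.
  5 = 1*4 + 1, so a_3 = 1.
  4 = 4*1 + 0, so a_4 = 4.
so x = [1; 1, 10, 1, 4].
Convergents (p_i = a_i*p_{i-1} + p_{i-2}, q_i = a_i*q_{i-1} + q_{i-2} with p_{-2}=0, p_{-1}=1, q_{-2}=1, q_{-1}=0), until the denominator exceeds 6:
  i=0: a_0=1, p_0 = 1*1 + 0 = 1, q_0 = 1*0 + 1 = 1.
  i=1: a_1=1, p_1 = 1*1 + 1 = 2, q_1 = 1*1 + 0 = 1.
  i=2: a_2=10, p_2 = 10*2 + 1 = 21, q_2 = 10*1 + 1 = 11.
q_2 = 11 > 6, so the last convergent with denominator <= 6 is p_1/q_1 = 2/1.
The closest fraction with denominator <= 6 is either p_1/q_1 or the intermediate fraction (k*p_1 + p_0)/(k*q_1 + q_0) with the largest k >= 1 whose denominator stays <= 6; these approach x as k grows, and every other convergent or intermediate fraction in range is farther away.
Largest k: floor((6 - q_0)/q_1) = floor((6 - 1)/1) = 5.
That gives (5*2 + 1)/(5*1 + 1) = 11/6.
Compare the errors: |x - 2/1| = |113*1 - 2*59|/(59*1) = 5/59, and |x - 11/6| = |113*6 - 11*59|/(59*6) = 29/354.
Cross-multiplying, 29*59 = 1711 < 1770 = 5*354, so 29/354 is smaller: the intermediate fraction 11/6 is closer to x than 2/1.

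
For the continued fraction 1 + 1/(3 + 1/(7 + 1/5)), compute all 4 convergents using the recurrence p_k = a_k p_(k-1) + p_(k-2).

1/1, 4/3, 29/22, 149/113

Using the convergent recurrence p_i = a_i*p_{i-1} + p_{i-2}, q_i = a_i*q_{i-1} + q_{i-2} with p_{-2}=0, p_{-1}=1, q_{-2}=1, q_{-1}=0:
  i=0: a_0=1, p_0 = 1*1 + 0 = 1, q_0 = 1*0 + 1 = 1.
  i=1: a_1=3, p_1 = 3*1 + 1 = 4, q_1 = 3*1 + 0 = 3.
  i=2: a_2=7, p_2 = 7*4 + 1 = 29, q_2 = 7*3 + 1 = 22.
  i=3: a_3=5, p_3 = 5*29 + 4 = 149, q_3 = 5*22 + 3 = 113.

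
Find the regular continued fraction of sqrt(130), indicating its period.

Write x_i = (sqrt(130) + m_i)/d_i with (m_0, d_0) = (0, 1). a_0 = floor(sqrt(130)) = 11, since 11^2 = 121 <= 130 < 144 = 12^2.
Iterate m_{i+1} = d_i*a_i - m_i, d_{i+1} = (130 - m_{i+1}^2)/d_i, a_{i+1} = floor((a_0 + m_{i+1})/d_{i+1}):
  m_1 = 1*11 - 0 = 11, d_1 = (130 - 11^2)/1 = 9/1 = 9, a_1 = floor((11 + 11)/9) = 2.
  m_2 = 9*2 - 11 = 7, d_2 = (130 - 7^2)/9 = 81/9 = 9, a_2 = floor((11 + 7)/9) = 2.
  m_3 = 9*2 - 7 = 11, d_3 = (130 - 11^2)/9 = 9/9 = 1, a_3 = floor((11 + 11)/1) = 22.
  m_4 = 1*22 - 11 = 11, d_4 = (130 - 11^2)/1 = 9/1 = 9: (m_4, d_4) = (m_1, d_1) = (11, 9), so from here the quotients repeat a_1, ..., a_3; the period length is 3.
Hence the expansion of sqrt(130) is a_0 = 11 followed by the repeating block 2, 2, 22 (period 3).

[11; (2, 2, 22)]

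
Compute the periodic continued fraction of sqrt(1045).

[32; (3, 15, 1, 4, 1, 15, 3, 64)]

Write x_i = (sqrt(1045) + m_i)/d_i with (m_0, d_0) = (0, 1). a_0 = floor(sqrt(1045)) = 32, since 32^2 = 1024 <= 1045 < 1089 = 33^2.
Iterate m_{i+1} = d_i*a_i - m_i, d_{i+1} = (1045 - m_{i+1}^2)/d_i, a_{i+1} = floor((a_0 + m_{i+1})/d_{i+1}):
  m_1 = 1*32 - 0 = 32, d_1 = (1045 - 32^2)/1 = 21/1 = 21, a_1 = floor((32 + 32)/21) = 3.
  m_2 = 21*3 - 32 = 31, d_2 = (1045 - 31^2)/21 = 84/21 = 4, a_2 = floor((32 + 31)/4) = 15.
  m_3 = 4*15 - 31 = 29, d_3 = (1045 - 29^2)/4 = 204/4 = 51, a_3 = floor((32 + 29)/51) = 1.
  m_4 = 51*1 - 29 = 22, d_4 = (1045 - 22^2)/51 = 561/51 = 11, a_4 = floor((32 + 22)/11) = 4.
  m_5 = 11*4 - 22 = 22, d_5 = (1045 - 22^2)/11 = 561/11 = 51, a_5 = floor((32 + 22)/51) = 1.
  m_6 = 51*1 - 22 = 29, d_6 = (1045 - 29^2)/51 = 204/51 = 4, a_6 = floor((32 + 29)/4) = 15.
  m_7 = 4*15 - 29 = 31, d_7 = (1045 - 31^2)/4 = 84/4 = 21, a_7 = floor((32 + 31)/21) = 3.
  m_8 = 21*3 - 31 = 32, d_8 = (1045 - 32^2)/21 = 21/21 = 1, a_8 = floor((32 + 32)/1) = 64.
  m_9 = 1*64 - 32 = 32, d_9 = (1045 - 32^2)/1 = 21/1 = 21: (m_9, d_9) = (m_1, d_1) = (32, 21), so from here the quotients repeat a_1, ..., a_8; the period length is 8.
Hence the expansion of sqrt(1045) is a_0 = 32 followed by the repeating block 3, 15, 1, 4, 1, 15, 3, 64 (period 8).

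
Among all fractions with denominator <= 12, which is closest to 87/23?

Expand x = 87/23 as a continued fraction with the Euclidean algorithm:
  87 = 3*23 + 18, so a_0 = 3.
  23 = 1*18 + 5, so a_1 = 1.
  18 = 3*5 + 3, so a_2 = 3.
  5 = 1*3 + 2, so a_3 = 1.
  3 = 1*2 + 1, so a_4 = 1.
  2 = 2*1 + 0, so a_5 = 2.
so x = [3; 1, 3, 1, 1, 2].
Convergents (p_i = a_i*p_{i-1} + p_{i-2}, q_i = a_i*q_{i-1} + q_{i-2} with p_{-2}=0, p_{-1}=1, q_{-2}=1, q_{-1}=0), until the denominator exceeds 12:
  i=0: a_0=3, p_0 = 3*1 + 0 = 3, q_0 = 3*0 + 1 = 1.
  i=1: a_1=1, p_1 = 1*3 + 1 = 4, q_1 = 1*1 + 0 = 1.
  i=2: a_2=3, p_2 = 3*4 + 3 = 15, q_2 = 3*1 + 1 = 4.
  i=3: a_3=1, p_3 = 1*15 + 4 = 19, q_3 = 1*4 + 1 = 5.
  i=4: a_4=1, p_4 = 1*19 + 15 = 34, q_4 = 1*5 + 4 = 9.
  i=5: a_5=2, p_5 = 2*34 + 19 = 87, q_5 = 2*9 + 5 = 23.
q_5 = 23 > 12, so the last convergent with denominator <= 12 is p_4/q_4 = 34/9.
The closest fraction with denominator <= 12 is either p_4/q_4 or the intermediate fraction (k*p_4 + p_3)/(k*q_4 + q_3) with the largest k >= 1 whose denominator stays <= 12; these approach x as k grows, and every other convergent or intermediate fraction in range is farther away.
Largest k: floor((12 - q_3)/q_4) = floor((12 - 5)/9) = 0.
Since k = 0, no intermediate fraction beyond p_4/q_4 has denominator <= 12, so the convergent 34/9 is the closest (its error is |87*9 - 34*23|/(23*9) = 1/207).

34/9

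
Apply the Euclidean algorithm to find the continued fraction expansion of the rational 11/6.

[1; 1, 5]

Run the Euclidean algorithm on 11 and 6; the successive quotients are the partial quotients a_0, a_1, ... (each step inverts the fractional part left over by the previous one):
  11 = 1*6 + 5, so a_0 = 1.
  6 = 1*5 + 1, so a_1 = 1.
  5 = 5*1 + 0, so a_2 = 5.
The remainder reaches 0 after 3 divisions, so the expansion has 3 partial quotients, read off in order.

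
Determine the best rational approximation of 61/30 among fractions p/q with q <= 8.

Expand x = 61/30 as a continued fraction with the Euclidean algorithm:
  61 = 2*30 + 1, so a_0 = 2.
  30 = 30*1 + 0, so a_1 = 30.
so x = [2; 30].
Convergents (p_i = a_i*p_{i-1} + p_{i-2}, q_i = a_i*q_{i-1} + q_{i-2} with p_{-2}=0, p_{-1}=1, q_{-2}=1, q_{-1}=0), until the denominator exceeds 8:
  i=0: a_0=2, p_0 = 2*1 + 0 = 2, q_0 = 2*0 + 1 = 1.
  i=1: a_1=30, p_1 = 30*2 + 1 = 61, q_1 = 30*1 + 0 = 30.
q_1 = 30 > 8, so the last convergent with denominator <= 8 is p_0/q_0 = 2/1.
The closest fraction with denominator <= 8 is either p_0/q_0 or the intermediate fraction (k*p_0 + p_{-1})/(k*q_0 + q_{-1}) with the largest k >= 1 whose denominator stays <= 8; these approach x as k grows, and every other convergent or intermediate fraction in range is farther away.
Largest k: floor((8 - q_{-1})/q_0) = floor((8 - 0)/1) = 8 (using the seeds p_{-1} = 1, q_{-1} = 0).
That gives (8*2 + 1)/(8*1 + 0) = 17/8.
Compare the errors: |x - 2/1| = |61*1 - 2*30|/(30*1) = 1/30, and |x - 17/8| = |61*8 - 17*30|/(30*8) = 22/240.
Cross-multiplying, 1*240 = 240 < 660 = 22*30, so 1/30 is smaller: the convergent 2/1 is closer to x than 17/8.

2/1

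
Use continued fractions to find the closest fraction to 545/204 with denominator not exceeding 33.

Expand x = 545/204 as a continued fraction with the Euclidean algorithm:
  545 = 2*204 + 137, so a_0 = 2.
  204 = 1*137 + 67, so a_1 = 1.
  137 = 2*67 + 3, so a_2 = 2.
  67 = 22*3 + 1, so a_3 = 22.
  3 = 3*1 + 0, so a_4 = 3.
so x = [2; 1, 2, 22, 3].
Convergents (p_i = a_i*p_{i-1} + p_{i-2}, q_i = a_i*q_{i-1} + q_{i-2} with p_{-2}=0, p_{-1}=1, q_{-2}=1, q_{-1}=0), until the denominator exceeds 33:
  i=0: a_0=2, p_0 = 2*1 + 0 = 2, q_0 = 2*0 + 1 = 1.
  i=1: a_1=1, p_1 = 1*2 + 1 = 3, q_1 = 1*1 + 0 = 1.
  i=2: a_2=2, p_2 = 2*3 + 2 = 8, q_2 = 2*1 + 1 = 3.
  i=3: a_3=22, p_3 = 22*8 + 3 = 179, q_3 = 22*3 + 1 = 67.
q_3 = 67 > 33, so the last convergent with denominator <= 33 is p_2/q_2 = 8/3.
The closest fraction with denominator <= 33 is either p_2/q_2 or the intermediate fraction (k*p_2 + p_1)/(k*q_2 + q_1) with the largest k >= 1 whose denominator stays <= 33; these approach x as k grows, and every other convergent or intermediate fraction in range is farther away.
Largest k: floor((33 - q_1)/q_2) = floor((33 - 1)/3) = 10.
That gives (10*8 + 3)/(10*3 + 1) = 83/31.
Compare the errors: |x - 8/3| = |545*3 - 8*204|/(204*3) = 3/612, and |x - 83/31| = |545*31 - 83*204|/(204*31) = 37/6324.
Cross-multiplying, 3*6324 = 18972 < 22644 = 37*612, so 3/612 is smaller: the convergent 8/3 is closer to x than 83/31.

8/3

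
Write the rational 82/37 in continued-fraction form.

[2; 4, 1, 1, 1, 2]

Run the Euclidean algorithm on 82 and 37; the successive quotients are the partial quotients a_0, a_1, ... (each step inverts the fractional part left over by the previous one):
  82 = 2*37 + 8, so a_0 = 2.
  37 = 4*8 + 5, so a_1 = 4.
  8 = 1*5 + 3, so a_2 = 1.
  5 = 1*3 + 2, so a_3 = 1.
  3 = 1*2 + 1, so a_4 = 1.
  2 = 2*1 + 0, so a_5 = 2.
The remainder reaches 0 after 6 divisions, so the expansion has 6 partial quotients, read off in order.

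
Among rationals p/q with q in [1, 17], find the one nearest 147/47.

25/8

Expand x = 147/47 as a continued fraction with the Euclidean algorithm:
  147 = 3*47 + 6, so a_0 = 3.
  47 = 7*6 + 5, so a_1 = 7.
  6 = 1*5 + 1, so a_2 = 1.
  5 = 5*1 + 0, so a_3 = 5.
so x = [3; 7, 1, 5].
Convergents (p_i = a_i*p_{i-1} + p_{i-2}, q_i = a_i*q_{i-1} + q_{i-2} with p_{-2}=0, p_{-1}=1, q_{-2}=1, q_{-1}=0), until the denominator exceeds 17:
  i=0: a_0=3, p_0 = 3*1 + 0 = 3, q_0 = 3*0 + 1 = 1.
  i=1: a_1=7, p_1 = 7*3 + 1 = 22, q_1 = 7*1 + 0 = 7.
  i=2: a_2=1, p_2 = 1*22 + 3 = 25, q_2 = 1*7 + 1 = 8.
  i=3: a_3=5, p_3 = 5*25 + 22 = 147, q_3 = 5*8 + 7 = 47.
q_3 = 47 > 17, so the last convergent with denominator <= 17 is p_2/q_2 = 25/8.
The closest fraction with denominator <= 17 is either p_2/q_2 or the intermediate fraction (k*p_2 + p_1)/(k*q_2 + q_1) with the largest k >= 1 whose denominator stays <= 17; these approach x as k grows, and every other convergent or intermediate fraction in range is farther away.
Largest k: floor((17 - q_1)/q_2) = floor((17 - 7)/8) = 1.
That gives (1*25 + 22)/(1*8 + 7) = 47/15.
Compare the errors: |x - 25/8| = |147*8 - 25*47|/(47*8) = 1/376, and |x - 47/15| = |147*15 - 47*47|/(47*15) = 4/705.
Cross-multiplying, 1*705 = 705 < 1504 = 4*376, so 1/376 is smaller: the convergent 25/8 is closer to x than 47/15.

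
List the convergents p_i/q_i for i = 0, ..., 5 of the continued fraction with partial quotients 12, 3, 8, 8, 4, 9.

12/1, 37/3, 308/25, 2501/203, 10312/837, 95309/7736

Using the convergent recurrence p_i = a_i*p_{i-1} + p_{i-2}, q_i = a_i*q_{i-1} + q_{i-2} with p_{-2}=0, p_{-1}=1, q_{-2}=1, q_{-1}=0:
  i=0: a_0=12, p_0 = 12*1 + 0 = 12, q_0 = 12*0 + 1 = 1.
  i=1: a_1=3, p_1 = 3*12 + 1 = 37, q_1 = 3*1 + 0 = 3.
  i=2: a_2=8, p_2 = 8*37 + 12 = 308, q_2 = 8*3 + 1 = 25.
  i=3: a_3=8, p_3 = 8*308 + 37 = 2501, q_3 = 8*25 + 3 = 203.
  i=4: a_4=4, p_4 = 4*2501 + 308 = 10312, q_4 = 4*203 + 25 = 837.
  i=5: a_5=9, p_5 = 9*10312 + 2501 = 95309, q_5 = 9*837 + 203 = 7736.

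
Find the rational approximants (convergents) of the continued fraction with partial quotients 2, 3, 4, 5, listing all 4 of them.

Using the convergent recurrence p_i = a_i*p_{i-1} + p_{i-2}, q_i = a_i*q_{i-1} + q_{i-2} with p_{-2}=0, p_{-1}=1, q_{-2}=1, q_{-1}=0:
  i=0: a_0=2, p_0 = 2*1 + 0 = 2, q_0 = 2*0 + 1 = 1.
  i=1: a_1=3, p_1 = 3*2 + 1 = 7, q_1 = 3*1 + 0 = 3.
  i=2: a_2=4, p_2 = 4*7 + 2 = 30, q_2 = 4*3 + 1 = 13.
  i=3: a_3=5, p_3 = 5*30 + 7 = 157, q_3 = 5*13 + 3 = 68.

2/1, 7/3, 30/13, 157/68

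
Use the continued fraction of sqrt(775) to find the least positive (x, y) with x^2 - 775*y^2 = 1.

(x, y) = (4620799, 165984)

First expand sqrt(775) as a continued fraction. With x_i = (sqrt(775) + m_i)/d_i and (m_0, d_0) = (0, 1): a_0 = floor(sqrt(775)) = 27, since 27^2 = 729 <= 775 < 784 = 28^2.
Iterate m_{i+1} = d_i*a_i - m_i, d_{i+1} = (775 - m_{i+1}^2)/d_i, a_{i+1} = floor((a_0 + m_{i+1})/d_{i+1}):
  m_1 = 1*27 - 0 = 27, d_1 = (775 - 27^2)/1 = 46/1 = 46, a_1 = floor((27 + 27)/46) = 1.
  m_2 = 46*1 - 27 = 19, d_2 = (775 - 19^2)/46 = 414/46 = 9, a_2 = floor((27 + 19)/9) = 5.
  m_3 = 9*5 - 19 = 26, d_3 = (775 - 26^2)/9 = 99/9 = 11, a_3 = floor((27 + 26)/11) = 4.
  m_4 = 11*4 - 26 = 18, d_4 = (775 - 18^2)/11 = 451/11 = 41, a_4 = floor((27 + 18)/41) = 1.
  m_5 = 41*1 - 18 = 23, d_5 = (775 - 23^2)/41 = 246/41 = 6, a_5 = floor((27 + 23)/6) = 8.
  m_6 = 6*8 - 23 = 25, d_6 = (775 - 25^2)/6 = 150/6 = 25, a_6 = floor((27 + 25)/25) = 2.
  m_7 = 25*2 - 25 = 25, d_7 = (775 - 25^2)/25 = 150/25 = 6, a_7 = floor((27 + 25)/6) = 8.
  m_8 = 6*8 - 25 = 23, d_8 = (775 - 23^2)/6 = 246/6 = 41, a_8 = floor((27 + 23)/41) = 1.
  m_9 = 41*1 - 23 = 18, d_9 = (775 - 18^2)/41 = 451/41 = 11, a_9 = floor((27 + 18)/11) = 4.
  m_10 = 11*4 - 18 = 26, d_10 = (775 - 26^2)/11 = 99/11 = 9, a_10 = floor((27 + 26)/9) = 5.
  m_11 = 9*5 - 26 = 19, d_11 = (775 - 19^2)/9 = 414/9 = 46, a_11 = floor((27 + 19)/46) = 1.
  m_12 = 46*1 - 19 = 27, d_12 = (775 - 27^2)/46 = 46/46 = 1, a_12 = floor((27 + 27)/1) = 54.
  m_13 = 1*54 - 27 = 27, d_13 = (775 - 27^2)/1 = 46/1 = 46: (m_13, d_13) = (m_1, d_1) = (27, 46), so from here the quotients repeat a_1, ..., a_12; the period length is 12.
So sqrt(775) = [27; (1, 5, 4, 1, 8, 2, 8, 1, 4, 5, 1, 54)] with period length k = 12.
k is even, so the fundamental solution of x^2 - 775y^2 = 1 is (p_{k-1}, q_{k-1}) = (p_11, q_11); compute convergents through index 11.
Convergents (p_i = a_i*p_{i-1} + p_{i-2}, q_i = a_i*q_{i-1} + q_{i-2} with p_{-2}=0, p_{-1}=1, q_{-2}=1, q_{-1}=0):
  i=0: a_0=27, p_0 = 27*1 + 0 = 27, q_0 = 27*0 + 1 = 1.
  i=1: a_1=1, p_1 = 1*27 + 1 = 28, q_1 = 1*1 + 0 = 1.
  i=2: a_2=5, p_2 = 5*28 + 27 = 167, q_2 = 5*1 + 1 = 6.
  i=3: a_3=4, p_3 = 4*167 + 28 = 696, q_3 = 4*6 + 1 = 25.
  i=4: a_4=1, p_4 = 1*696 + 167 = 863, q_4 = 1*25 + 6 = 31.
  i=5: a_5=8, p_5 = 8*863 + 696 = 7600, q_5 = 8*31 + 25 = 273.
  i=6: a_6=2, p_6 = 2*7600 + 863 = 16063, q_6 = 2*273 + 31 = 577.
  i=7: a_7=8, p_7 = 8*16063 + 7600 = 136104, q_7 = 8*577 + 273 = 4889.
  i=8: a_8=1, p_8 = 1*136104 + 16063 = 152167, q_8 = 1*4889 + 577 = 5466.
  i=9: a_9=4, p_9 = 4*152167 + 136104 = 744772, q_9 = 4*5466 + 4889 = 26753.
  i=10: a_10=5, p_10 = 5*744772 + 152167 = 3876027, q_10 = 5*26753 + 5466 = 139231.
  i=11: a_11=1, p_11 = 1*3876027 + 744772 = 4620799, q_11 = 1*139231 + 26753 = 165984.
Check: 4620799^2 - 775*165984^2 = 21351783398401 - 21351783398400 = 1, so (x, y) = (4620799, 165984) solves the equation, and by the theorem it is the least positive solution.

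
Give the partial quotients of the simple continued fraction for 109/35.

Run the Euclidean algorithm on 109 and 35; the successive quotients are the partial quotients a_0, a_1, ... (each step inverts the fractional part left over by the previous one):
  109 = 3*35 + 4, so a_0 = 3.
  35 = 8*4 + 3, so a_1 = 8.
  4 = 1*3 + 1, so a_2 = 1.
  3 = 3*1 + 0, so a_3 = 3.
The remainder reaches 0 after 4 divisions, so the expansion has 4 partial quotients, read off in order.

[3; 8, 1, 3]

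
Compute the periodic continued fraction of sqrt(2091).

Write x_i = (sqrt(2091) + m_i)/d_i with (m_0, d_0) = (0, 1). a_0 = floor(sqrt(2091)) = 45, since 45^2 = 2025 <= 2091 < 2116 = 46^2.
Iterate m_{i+1} = d_i*a_i - m_i, d_{i+1} = (2091 - m_{i+1}^2)/d_i, a_{i+1} = floor((a_0 + m_{i+1})/d_{i+1}):
  m_1 = 1*45 - 0 = 45, d_1 = (2091 - 45^2)/1 = 66/1 = 66, a_1 = floor((45 + 45)/66) = 1.
  m_2 = 66*1 - 45 = 21, d_2 = (2091 - 21^2)/66 = 1650/66 = 25, a_2 = floor((45 + 21)/25) = 2.
  m_3 = 25*2 - 21 = 29, d_3 = (2091 - 29^2)/25 = 1250/25 = 50, a_3 = floor((45 + 29)/50) = 1.
  m_4 = 50*1 - 29 = 21, d_4 = (2091 - 21^2)/50 = 1650/50 = 33, a_4 = floor((45 + 21)/33) = 2.
  m_5 = 33*2 - 21 = 45, d_5 = (2091 - 45^2)/33 = 66/33 = 2, a_5 = floor((45 + 45)/2) = 45.
  m_6 = 2*45 - 45 = 45, d_6 = (2091 - 45^2)/2 = 66/2 = 33, a_6 = floor((45 + 45)/33) = 2.
  m_7 = 33*2 - 45 = 21, d_7 = (2091 - 21^2)/33 = 1650/33 = 50, a_7 = floor((45 + 21)/50) = 1.
  m_8 = 50*1 - 21 = 29, d_8 = (2091 - 29^2)/50 = 1250/50 = 25, a_8 = floor((45 + 29)/25) = 2.
  m_9 = 25*2 - 29 = 21, d_9 = (2091 - 21^2)/25 = 1650/25 = 66, a_9 = floor((45 + 21)/66) = 1.
  m_10 = 66*1 - 21 = 45, d_10 = (2091 - 45^2)/66 = 66/66 = 1, a_10 = floor((45 + 45)/1) = 90.
  m_11 = 1*90 - 45 = 45, d_11 = (2091 - 45^2)/1 = 66/1 = 66: (m_11, d_11) = (m_1, d_1) = (45, 66), so from here the quotients repeat a_1, ..., a_10; the period length is 10.
Hence the expansion of sqrt(2091) is a_0 = 45 followed by the repeating block 1, 2, 1, 2, 45, 2, 1, 2, 1, 90 (period 10).

[45; (1, 2, 1, 2, 45, 2, 1, 2, 1, 90)]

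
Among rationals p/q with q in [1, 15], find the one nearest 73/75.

Expand x = 73/75 as a continued fraction with the Euclidean algorithm:
  73 = 0*75 + 73, so a_0 = 0.
  75 = 1*73 + 2, so a_1 = 1.
  73 = 36*2 + 1, so a_2 = 36.
  2 = 2*1 + 0, so a_3 = 2.
so x = [0; 1, 36, 2].
Convergents (p_i = a_i*p_{i-1} + p_{i-2}, q_i = a_i*q_{i-1} + q_{i-2} with p_{-2}=0, p_{-1}=1, q_{-2}=1, q_{-1}=0), until the denominator exceeds 15:
  i=0: a_0=0, p_0 = 0*1 + 0 = 0, q_0 = 0*0 + 1 = 1.
  i=1: a_1=1, p_1 = 1*0 + 1 = 1, q_1 = 1*1 + 0 = 1.
  i=2: a_2=36, p_2 = 36*1 + 0 = 36, q_2 = 36*1 + 1 = 37.
q_2 = 37 > 15, so the last convergent with denominator <= 15 is p_1/q_1 = 1/1.
The closest fraction with denominator <= 15 is either p_1/q_1 or the intermediate fraction (k*p_1 + p_0)/(k*q_1 + q_0) with the largest k >= 1 whose denominator stays <= 15; these approach x as k grows, and every other convergent or intermediate fraction in range is farther away.
Largest k: floor((15 - q_0)/q_1) = floor((15 - 1)/1) = 14.
That gives (14*1 + 0)/(14*1 + 1) = 14/15.
Compare the errors: |x - 1/1| = |73*1 - 1*75|/(75*1) = 2/75, and |x - 14/15| = |73*15 - 14*75|/(75*15) = 45/1125.
Cross-multiplying, 2*1125 = 2250 < 3375 = 45*75, so 2/75 is smaller: the convergent 1/1 is closer to x than 14/15.

1/1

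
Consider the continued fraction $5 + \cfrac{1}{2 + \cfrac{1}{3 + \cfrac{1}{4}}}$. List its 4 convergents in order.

Using the convergent recurrence p_i = a_i*p_{i-1} + p_{i-2}, q_i = a_i*q_{i-1} + q_{i-2} with p_{-2}=0, p_{-1}=1, q_{-2}=1, q_{-1}=0:
  i=0: a_0=5, p_0 = 5*1 + 0 = 5, q_0 = 5*0 + 1 = 1.
  i=1: a_1=2, p_1 = 2*5 + 1 = 11, q_1 = 2*1 + 0 = 2.
  i=2: a_2=3, p_2 = 3*11 + 5 = 38, q_2 = 3*2 + 1 = 7.
  i=3: a_3=4, p_3 = 4*38 + 11 = 163, q_3 = 4*7 + 2 = 30.

5/1, 11/2, 38/7, 163/30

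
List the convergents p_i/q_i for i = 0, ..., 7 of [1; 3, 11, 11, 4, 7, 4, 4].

1/1, 4/3, 45/34, 499/377, 2041/1542, 14786/11171, 61185/46226, 259526/196075

Using the convergent recurrence p_i = a_i*p_{i-1} + p_{i-2}, q_i = a_i*q_{i-1} + q_{i-2} with p_{-2}=0, p_{-1}=1, q_{-2}=1, q_{-1}=0:
  i=0: a_0=1, p_0 = 1*1 + 0 = 1, q_0 = 1*0 + 1 = 1.
  i=1: a_1=3, p_1 = 3*1 + 1 = 4, q_1 = 3*1 + 0 = 3.
  i=2: a_2=11, p_2 = 11*4 + 1 = 45, q_2 = 11*3 + 1 = 34.
  i=3: a_3=11, p_3 = 11*45 + 4 = 499, q_3 = 11*34 + 3 = 377.
  i=4: a_4=4, p_4 = 4*499 + 45 = 2041, q_4 = 4*377 + 34 = 1542.
  i=5: a_5=7, p_5 = 7*2041 + 499 = 14786, q_5 = 7*1542 + 377 = 11171.
  i=6: a_6=4, p_6 = 4*14786 + 2041 = 61185, q_6 = 4*11171 + 1542 = 46226.
  i=7: a_7=4, p_7 = 4*61185 + 14786 = 259526, q_7 = 4*46226 + 11171 = 196075.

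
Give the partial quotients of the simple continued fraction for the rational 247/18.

[13; 1, 2, 1, 1, 2]

Run the Euclidean algorithm on 247 and 18; the successive quotients are the partial quotients a_0, a_1, ... (each step inverts the fractional part left over by the previous one):
  247 = 13*18 + 13, so a_0 = 13.
  18 = 1*13 + 5, so a_1 = 1.
  13 = 2*5 + 3, so a_2 = 2.
  5 = 1*3 + 2, so a_3 = 1.
  3 = 1*2 + 1, so a_4 = 1.
  2 = 2*1 + 0, so a_5 = 2.
The remainder reaches 0 after 6 divisions, so the expansion has 6 partial quotients, read off in order.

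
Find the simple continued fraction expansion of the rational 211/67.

Run the Euclidean algorithm on 211 and 67; the successive quotients are the partial quotients a_0, a_1, ... (each step inverts the fractional part left over by the previous one):
  211 = 3*67 + 10, so a_0 = 3.
  67 = 6*10 + 7, so a_1 = 6.
  10 = 1*7 + 3, so a_2 = 1.
  7 = 2*3 + 1, so a_3 = 2.
  3 = 3*1 + 0, so a_4 = 3.
The remainder reaches 0 after 5 divisions, so the expansion has 5 partial quotients, read off in order.

[3; 6, 1, 2, 3]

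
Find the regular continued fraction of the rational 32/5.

[6; 2, 2]

Run the Euclidean algorithm on 32 and 5; the successive quotients are the partial quotients a_0, a_1, ... (each step inverts the fractional part left over by the previous one):
  32 = 6*5 + 2, so a_0 = 6.
  5 = 2*2 + 1, so a_1 = 2.
  2 = 2*1 + 0, so a_2 = 2.
The remainder reaches 0 after 3 divisions, so the expansion has 3 partial quotients, read off in order.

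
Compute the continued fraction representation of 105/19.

Run the Euclidean algorithm on 105 and 19; the successive quotients are the partial quotients a_0, a_1, ... (each step inverts the fractional part left over by the previous one):
  105 = 5*19 + 10, so a_0 = 5.
  19 = 1*10 + 9, so a_1 = 1.
  10 = 1*9 + 1, so a_2 = 1.
  9 = 9*1 + 0, so a_3 = 9.
The remainder reaches 0 after 4 divisions, so the expansion has 4 partial quotients, read off in order.

[5; 1, 1, 9]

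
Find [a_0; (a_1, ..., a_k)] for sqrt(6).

[2; (2, 4)]

Write x_i = (sqrt(6) + m_i)/d_i with (m_0, d_0) = (0, 1). a_0 = floor(sqrt(6)) = 2, since 2^2 = 4 <= 6 < 9 = 3^2.
Iterate m_{i+1} = d_i*a_i - m_i, d_{i+1} = (6 - m_{i+1}^2)/d_i, a_{i+1} = floor((a_0 + m_{i+1})/d_{i+1}):
  m_1 = 1*2 - 0 = 2, d_1 = (6 - 2^2)/1 = 2/1 = 2, a_1 = floor((2 + 2)/2) = 2.
  m_2 = 2*2 - 2 = 2, d_2 = (6 - 2^2)/2 = 2/2 = 1, a_2 = floor((2 + 2)/1) = 4.
  m_3 = 1*4 - 2 = 2, d_3 = (6 - 2^2)/1 = 2/1 = 2: (m_3, d_3) = (m_1, d_1) = (2, 2), so from here the quotients repeat a_1, a_2; the period length is 2.
Hence the expansion of sqrt(6) is a_0 = 2 followed by the repeating block 2, 4 (period 2).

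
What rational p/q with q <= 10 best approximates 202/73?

Expand x = 202/73 as a continued fraction with the Euclidean algorithm:
  202 = 2*73 + 56, so a_0 = 2.
  73 = 1*56 + 17, so a_1 = 1.
  56 = 3*17 + 5, so a_2 = 3.
  17 = 3*5 + 2, so a_3 = 3.
  5 = 2*2 + 1, so a_4 = 2.
  2 = 2*1 + 0, so a_5 = 2.
so x = [2; 1, 3, 3, 2, 2].
Convergents (p_i = a_i*p_{i-1} + p_{i-2}, q_i = a_i*q_{i-1} + q_{i-2} with p_{-2}=0, p_{-1}=1, q_{-2}=1, q_{-1}=0), until the denominator exceeds 10:
  i=0: a_0=2, p_0 = 2*1 + 0 = 2, q_0 = 2*0 + 1 = 1.
  i=1: a_1=1, p_1 = 1*2 + 1 = 3, q_1 = 1*1 + 0 = 1.
  i=2: a_2=3, p_2 = 3*3 + 2 = 11, q_2 = 3*1 + 1 = 4.
  i=3: a_3=3, p_3 = 3*11 + 3 = 36, q_3 = 3*4 + 1 = 13.
q_3 = 13 > 10, so the last convergent with denominator <= 10 is p_2/q_2 = 11/4.
The closest fraction with denominator <= 10 is either p_2/q_2 or the intermediate fraction (k*p_2 + p_1)/(k*q_2 + q_1) with the largest k >= 1 whose denominator stays <= 10; these approach x as k grows, and every other convergent or intermediate fraction in range is farther away.
Largest k: floor((10 - q_1)/q_2) = floor((10 - 1)/4) = 2.
That gives (2*11 + 3)/(2*4 + 1) = 25/9.
Compare the errors: |x - 11/4| = |202*4 - 11*73|/(73*4) = 5/292, and |x - 25/9| = |202*9 - 25*73|/(73*9) = 7/657.
Cross-multiplying, 7*292 = 2044 < 3285 = 5*657, so 7/657 is smaller: the intermediate fraction 25/9 is closer to x than 11/4.

25/9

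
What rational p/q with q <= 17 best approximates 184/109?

27/16

Expand x = 184/109 as a continued fraction with the Euclidean algorithm:
  184 = 1*109 + 75, so a_0 = 1.
  109 = 1*75 + 34, so a_1 = 1.
  75 = 2*34 + 7, so a_2 = 2.
  34 = 4*7 + 6, so a_3 = 4.
  7 = 1*6 + 1, so a_4 = 1.
  6 = 6*1 + 0, so a_5 = 6.
so x = [1; 1, 2, 4, 1, 6].
Convergents (p_i = a_i*p_{i-1} + p_{i-2}, q_i = a_i*q_{i-1} + q_{i-2} with p_{-2}=0, p_{-1}=1, q_{-2}=1, q_{-1}=0), until the denominator exceeds 17:
  i=0: a_0=1, p_0 = 1*1 + 0 = 1, q_0 = 1*0 + 1 = 1.
  i=1: a_1=1, p_1 = 1*1 + 1 = 2, q_1 = 1*1 + 0 = 1.
  i=2: a_2=2, p_2 = 2*2 + 1 = 5, q_2 = 2*1 + 1 = 3.
  i=3: a_3=4, p_3 = 4*5 + 2 = 22, q_3 = 4*3 + 1 = 13.
  i=4: a_4=1, p_4 = 1*22 + 5 = 27, q_4 = 1*13 + 3 = 16.
  i=5: a_5=6, p_5 = 6*27 + 22 = 184, q_5 = 6*16 + 13 = 109.
q_5 = 109 > 17, so the last convergent with denominator <= 17 is p_4/q_4 = 27/16.
The closest fraction with denominator <= 17 is either p_4/q_4 or the intermediate fraction (k*p_4 + p_3)/(k*q_4 + q_3) with the largest k >= 1 whose denominator stays <= 17; these approach x as k grows, and every other convergent or intermediate fraction in range is farther away.
Largest k: floor((17 - q_3)/q_4) = floor((17 - 13)/16) = 0.
Since k = 0, no intermediate fraction beyond p_4/q_4 has denominator <= 17, so the convergent 27/16 is the closest (its error is |184*16 - 27*109|/(109*16) = 1/1744).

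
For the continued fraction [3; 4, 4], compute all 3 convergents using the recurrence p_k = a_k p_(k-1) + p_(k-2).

3/1, 13/4, 55/17

Using the convergent recurrence p_i = a_i*p_{i-1} + p_{i-2}, q_i = a_i*q_{i-1} + q_{i-2} with p_{-2}=0, p_{-1}=1, q_{-2}=1, q_{-1}=0:
  i=0: a_0=3, p_0 = 3*1 + 0 = 3, q_0 = 3*0 + 1 = 1.
  i=1: a_1=4, p_1 = 4*3 + 1 = 13, q_1 = 4*1 + 0 = 4.
  i=2: a_2=4, p_2 = 4*13 + 3 = 55, q_2 = 4*4 + 1 = 17.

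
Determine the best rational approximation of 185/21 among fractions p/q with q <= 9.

44/5

Expand x = 185/21 as a continued fraction with the Euclidean algorithm:
  185 = 8*21 + 17, so a_0 = 8.
  21 = 1*17 + 4, so a_1 = 1.
  17 = 4*4 + 1, so a_2 = 4.
  4 = 4*1 + 0, so a_3 = 4.
so x = [8; 1, 4, 4].
Convergents (p_i = a_i*p_{i-1} + p_{i-2}, q_i = a_i*q_{i-1} + q_{i-2} with p_{-2}=0, p_{-1}=1, q_{-2}=1, q_{-1}=0), until the denominator exceeds 9:
  i=0: a_0=8, p_0 = 8*1 + 0 = 8, q_0 = 8*0 + 1 = 1.
  i=1: a_1=1, p_1 = 1*8 + 1 = 9, q_1 = 1*1 + 0 = 1.
  i=2: a_2=4, p_2 = 4*9 + 8 = 44, q_2 = 4*1 + 1 = 5.
  i=3: a_3=4, p_3 = 4*44 + 9 = 185, q_3 = 4*5 + 1 = 21.
q_3 = 21 > 9, so the last convergent with denominator <= 9 is p_2/q_2 = 44/5.
The closest fraction with denominator <= 9 is either p_2/q_2 or the intermediate fraction (k*p_2 + p_1)/(k*q_2 + q_1) with the largest k >= 1 whose denominator stays <= 9; these approach x as k grows, and every other convergent or intermediate fraction in range is farther away.
Largest k: floor((9 - q_1)/q_2) = floor((9 - 1)/5) = 1.
That gives (1*44 + 9)/(1*5 + 1) = 53/6.
Compare the errors: |x - 44/5| = |185*5 - 44*21|/(21*5) = 1/105, and |x - 53/6| = |185*6 - 53*21|/(21*6) = 3/126.
Cross-multiplying, 1*126 = 126 < 315 = 3*105, so 1/105 is smaller: the convergent 44/5 is closer to x than 53/6.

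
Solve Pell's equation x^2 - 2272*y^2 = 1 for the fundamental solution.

First expand sqrt(2272) as a continued fraction. With x_i = (sqrt(2272) + m_i)/d_i and (m_0, d_0) = (0, 1): a_0 = floor(sqrt(2272)) = 47, since 47^2 = 2209 <= 2272 < 2304 = 48^2.
Iterate m_{i+1} = d_i*a_i - m_i, d_{i+1} = (2272 - m_{i+1}^2)/d_i, a_{i+1} = floor((a_0 + m_{i+1})/d_{i+1}):
  m_1 = 1*47 - 0 = 47, d_1 = (2272 - 47^2)/1 = 63/1 = 63, a_1 = floor((47 + 47)/63) = 1.
  m_2 = 63*1 - 47 = 16, d_2 = (2272 - 16^2)/63 = 2016/63 = 32, a_2 = floor((47 + 16)/32) = 1.
  m_3 = 32*1 - 16 = 16, d_3 = (2272 - 16^2)/32 = 2016/32 = 63, a_3 = floor((47 + 16)/63) = 1.
  m_4 = 63*1 - 16 = 47, d_4 = (2272 - 47^2)/63 = 63/63 = 1, a_4 = floor((47 + 47)/1) = 94.
  m_5 = 1*94 - 47 = 47, d_5 = (2272 - 47^2)/1 = 63/1 = 63: (m_5, d_5) = (m_1, d_1) = (47, 63), so from here the quotients repeat a_1, ..., a_4; the period length is 4.
So sqrt(2272) = [47; (1, 1, 1, 94)] with period length k = 4.
k is even, so the fundamental solution of x^2 - 2272y^2 = 1 is (p_{k-1}, q_{k-1}) = (p_3, q_3); compute convergents through index 3.
Convergents (p_i = a_i*p_{i-1} + p_{i-2}, q_i = a_i*q_{i-1} + q_{i-2} with p_{-2}=0, p_{-1}=1, q_{-2}=1, q_{-1}=0):
  i=0: a_0=47, p_0 = 47*1 + 0 = 47, q_0 = 47*0 + 1 = 1.
  i=1: a_1=1, p_1 = 1*47 + 1 = 48, q_1 = 1*1 + 0 = 1.
  i=2: a_2=1, p_2 = 1*48 + 47 = 95, q_2 = 1*1 + 1 = 2.
  i=3: a_3=1, p_3 = 1*95 + 48 = 143, q_3 = 1*2 + 1 = 3.
Check: 143^2 - 2272*3^2 = 20449 - 20448 = 1, so (x, y) = (143, 3) solves the equation, and by the theorem it is the least positive solution.

(x, y) = (143, 3)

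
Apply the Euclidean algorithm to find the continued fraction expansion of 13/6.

Run the Euclidean algorithm on 13 and 6; the successive quotients are the partial quotients a_0, a_1, ... (each step inverts the fractional part left over by the previous one):
  13 = 2*6 + 1, so a_0 = 2.
  6 = 6*1 + 0, so a_1 = 6.
The remainder reaches 0 after 2 divisions, so the expansion has 2 partial quotients, read off in order.

[2; 6]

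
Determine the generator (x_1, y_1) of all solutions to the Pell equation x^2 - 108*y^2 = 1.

(x, y) = (1351, 130)

First expand sqrt(108) as a continued fraction. With x_i = (sqrt(108) + m_i)/d_i and (m_0, d_0) = (0, 1): a_0 = floor(sqrt(108)) = 10, since 10^2 = 100 <= 108 < 121 = 11^2.
Iterate m_{i+1} = d_i*a_i - m_i, d_{i+1} = (108 - m_{i+1}^2)/d_i, a_{i+1} = floor((a_0 + m_{i+1})/d_{i+1}):
  m_1 = 1*10 - 0 = 10, d_1 = (108 - 10^2)/1 = 8/1 = 8, a_1 = floor((10 + 10)/8) = 2.
  m_2 = 8*2 - 10 = 6, d_2 = (108 - 6^2)/8 = 72/8 = 9, a_2 = floor((10 + 6)/9) = 1.
  m_3 = 9*1 - 6 = 3, d_3 = (108 - 3^2)/9 = 99/9 = 11, a_3 = floor((10 + 3)/11) = 1.
  m_4 = 11*1 - 3 = 8, d_4 = (108 - 8^2)/11 = 44/11 = 4, a_4 = floor((10 + 8)/4) = 4.
  m_5 = 4*4 - 8 = 8, d_5 = (108 - 8^2)/4 = 44/4 = 11, a_5 = floor((10 + 8)/11) = 1.
  m_6 = 11*1 - 8 = 3, d_6 = (108 - 3^2)/11 = 99/11 = 9, a_6 = floor((10 + 3)/9) = 1.
  m_7 = 9*1 - 3 = 6, d_7 = (108 - 6^2)/9 = 72/9 = 8, a_7 = floor((10 + 6)/8) = 2.
  m_8 = 8*2 - 6 = 10, d_8 = (108 - 10^2)/8 = 8/8 = 1, a_8 = floor((10 + 10)/1) = 20.
  m_9 = 1*20 - 10 = 10, d_9 = (108 - 10^2)/1 = 8/1 = 8: (m_9, d_9) = (m_1, d_1) = (10, 8), so from here the quotients repeat a_1, ..., a_8; the period length is 8.
So sqrt(108) = [10; (2, 1, 1, 4, 1, 1, 2, 20)] with period length k = 8.
k is even, so the fundamental solution of x^2 - 108y^2 = 1 is (p_{k-1}, q_{k-1}) = (p_7, q_7); compute convergents through index 7.
Convergents (p_i = a_i*p_{i-1} + p_{i-2}, q_i = a_i*q_{i-1} + q_{i-2} with p_{-2}=0, p_{-1}=1, q_{-2}=1, q_{-1}=0):
  i=0: a_0=10, p_0 = 10*1 + 0 = 10, q_0 = 10*0 + 1 = 1.
  i=1: a_1=2, p_1 = 2*10 + 1 = 21, q_1 = 2*1 + 0 = 2.
  i=2: a_2=1, p_2 = 1*21 + 10 = 31, q_2 = 1*2 + 1 = 3.
  i=3: a_3=1, p_3 = 1*31 + 21 = 52, q_3 = 1*3 + 2 = 5.
  i=4: a_4=4, p_4 = 4*52 + 31 = 239, q_4 = 4*5 + 3 = 23.
  i=5: a_5=1, p_5 = 1*239 + 52 = 291, q_5 = 1*23 + 5 = 28.
  i=6: a_6=1, p_6 = 1*291 + 239 = 530, q_6 = 1*28 + 23 = 51.
  i=7: a_7=2, p_7 = 2*530 + 291 = 1351, q_7 = 2*51 + 28 = 130.
Check: 1351^2 - 108*130^2 = 1825201 - 1825200 = 1, so (x, y) = (1351, 130) solves the equation, and by the theorem it is the least positive solution.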